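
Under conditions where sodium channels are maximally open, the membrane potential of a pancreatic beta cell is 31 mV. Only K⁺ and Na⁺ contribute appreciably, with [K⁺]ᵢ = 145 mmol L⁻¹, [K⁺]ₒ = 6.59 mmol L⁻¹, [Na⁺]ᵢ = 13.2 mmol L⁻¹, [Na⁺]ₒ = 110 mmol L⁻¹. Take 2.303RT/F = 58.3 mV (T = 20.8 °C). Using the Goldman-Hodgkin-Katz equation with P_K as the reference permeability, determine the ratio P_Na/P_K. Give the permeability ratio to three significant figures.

Let α = P_Na/P_K. GHK: Vm = 58.3·log₁₀[(Kₒ + α·Naₒ)/(Kᵢ + α·Naᵢ)].
10^(Vm/58.3) = 10^(31.0/58.3) = 3.402
So 3.402·(Kᵢ + α·Naᵢ) = Kₒ + α·Naₒ → α = (3.402·145.0 − 6.59) / (110.0 − 3.402·13.2)
α = (493.3 − 6.59) / (110.0 − 44.91) = 486.7/65.09 = 7.477

7.48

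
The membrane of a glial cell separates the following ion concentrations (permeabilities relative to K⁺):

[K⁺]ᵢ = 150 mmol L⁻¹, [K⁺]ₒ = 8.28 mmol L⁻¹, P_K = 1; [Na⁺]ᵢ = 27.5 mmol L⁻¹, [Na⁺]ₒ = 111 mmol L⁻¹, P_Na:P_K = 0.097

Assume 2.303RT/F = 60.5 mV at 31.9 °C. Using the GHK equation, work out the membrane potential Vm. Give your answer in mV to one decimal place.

-54.7 mV

Vm = 60.5 · log₁₀[(Σ P·[cation]ₒ + Σ P·[anion]ᵢ) / (Σ P·[cation]ᵢ + Σ P·[anion]ₒ)]
Numerator = 1×8.28 + 0.097×111 = 19.05
Denominator = 1×150 + 0.097×27.5 = 152.7
Vm = 60.5 · log₁₀(0.12476) = 60.5 × (-0.9039) = -54.69 mV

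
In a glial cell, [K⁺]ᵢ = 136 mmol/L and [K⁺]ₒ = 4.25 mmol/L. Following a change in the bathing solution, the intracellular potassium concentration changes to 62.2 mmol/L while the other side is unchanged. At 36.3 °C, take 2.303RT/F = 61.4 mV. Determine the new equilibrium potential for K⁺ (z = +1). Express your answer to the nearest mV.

After the shift: [K⁺]_out = 4.25, [K⁺]_in = 62.2 mmol/L.
E_new = (61.4/1)·log₁₀(4.25/62.2) = 61.40 · (-1.1654) = -71.56 mV

-72 mV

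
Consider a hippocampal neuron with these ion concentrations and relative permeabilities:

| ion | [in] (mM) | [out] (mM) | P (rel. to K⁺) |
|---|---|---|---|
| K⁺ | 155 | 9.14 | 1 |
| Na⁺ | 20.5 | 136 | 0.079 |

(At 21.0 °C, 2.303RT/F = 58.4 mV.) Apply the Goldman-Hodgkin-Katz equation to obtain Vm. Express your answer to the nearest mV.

-52 mV

Vm = 58.4 · log₁₀[(Σ P·[cation]ₒ + Σ P·[anion]ᵢ) / (Σ P·[cation]ᵢ + Σ P·[anion]ₒ)]
Numerator = 1×9.14 + 0.079×136 = 19.88
Denominator = 1×155 + 0.079×20.5 = 156.6
Vm = 58.4 · log₁₀(0.12696) = 58.4 × (-0.8963) = -52.35 mV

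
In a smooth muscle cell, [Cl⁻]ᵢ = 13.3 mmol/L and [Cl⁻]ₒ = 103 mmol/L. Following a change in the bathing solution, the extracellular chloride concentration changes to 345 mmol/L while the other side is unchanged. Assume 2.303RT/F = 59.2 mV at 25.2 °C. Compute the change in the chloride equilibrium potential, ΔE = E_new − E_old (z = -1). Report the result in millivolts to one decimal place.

-31.1 mV

E_old = (59.2/-1)·log₁₀(103/13.3) = -52.63 mV
E_new = (59.2/-1)·log₁₀(345/13.3) = -83.71 mV
ΔE = -83.71 − (-52.63) = -31.08 mV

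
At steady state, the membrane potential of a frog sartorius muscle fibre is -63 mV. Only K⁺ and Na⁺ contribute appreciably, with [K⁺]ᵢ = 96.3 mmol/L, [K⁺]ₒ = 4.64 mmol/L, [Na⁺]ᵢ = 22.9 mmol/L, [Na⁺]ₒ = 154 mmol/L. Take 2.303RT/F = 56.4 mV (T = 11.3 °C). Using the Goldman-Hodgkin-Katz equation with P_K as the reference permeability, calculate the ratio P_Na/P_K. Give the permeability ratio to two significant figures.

Let α = P_Na/P_K. GHK: Vm = 56.4·log₁₀[(Kₒ + α·Naₒ)/(Kᵢ + α·Naᵢ)].
10^(Vm/56.4) = 10^(-63.0/56.4) = 0.07638
So 0.07638·(Kᵢ + α·Naᵢ) = Kₒ + α·Naₒ → α = (0.07638·96.3 − 4.64) / (154.0 − 0.07638·22.9)
α = (7.355 − 4.64) / (154.0 − 1.749) = 2.715/152.3 = 0.01783

0.018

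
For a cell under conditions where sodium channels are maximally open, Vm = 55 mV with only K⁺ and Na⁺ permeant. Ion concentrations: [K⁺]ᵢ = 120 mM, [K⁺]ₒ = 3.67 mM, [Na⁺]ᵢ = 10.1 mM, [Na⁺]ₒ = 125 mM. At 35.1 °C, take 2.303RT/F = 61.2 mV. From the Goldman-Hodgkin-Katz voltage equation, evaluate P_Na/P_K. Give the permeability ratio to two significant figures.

Let α = P_Na/P_K. GHK: Vm = 61.2·log₁₀[(Kₒ + α·Naₒ)/(Kᵢ + α·Naᵢ)].
10^(Vm/61.2) = 10^(55.0/61.2) = 7.9194
So 7.9194·(Kᵢ + α·Naᵢ) = Kₒ + α·Naₒ → α = (7.9194·120.0 − 3.67) / (125.0 − 7.9194·10.1)
α = (950.3 − 3.67) / (125.0 − 79.99) = 946.7/45.01 = 21.03

21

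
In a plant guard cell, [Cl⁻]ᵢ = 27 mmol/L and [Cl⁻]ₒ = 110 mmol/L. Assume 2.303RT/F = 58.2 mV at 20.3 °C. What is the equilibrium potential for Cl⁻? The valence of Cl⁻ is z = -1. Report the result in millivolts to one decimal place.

E = (58.2/z) · log₁₀([Cl⁻]_out/[Cl⁻]_in) with z = -1.
For an anion, dividing by z = -1 reverses the sign.
= (58.2/-1) · log₁₀(110/27) = -58.20 · log₁₀(4.074)
= -58.20 · (0.6100) = -35.50 mV

-35.5 mV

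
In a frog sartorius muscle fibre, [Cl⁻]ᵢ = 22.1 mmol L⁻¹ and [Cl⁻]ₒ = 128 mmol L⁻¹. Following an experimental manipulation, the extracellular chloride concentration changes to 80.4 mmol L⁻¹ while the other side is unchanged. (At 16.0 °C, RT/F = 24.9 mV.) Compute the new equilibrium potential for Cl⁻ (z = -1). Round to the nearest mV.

-32 mV

After the shift: [Cl⁻]_out = 80.4, [Cl⁻]_in = 22.1 mmol L⁻¹.
E_new = (24.9/-1)·ln(80.4/22.1) = -24.90 · (1.2914) = -32.16 mV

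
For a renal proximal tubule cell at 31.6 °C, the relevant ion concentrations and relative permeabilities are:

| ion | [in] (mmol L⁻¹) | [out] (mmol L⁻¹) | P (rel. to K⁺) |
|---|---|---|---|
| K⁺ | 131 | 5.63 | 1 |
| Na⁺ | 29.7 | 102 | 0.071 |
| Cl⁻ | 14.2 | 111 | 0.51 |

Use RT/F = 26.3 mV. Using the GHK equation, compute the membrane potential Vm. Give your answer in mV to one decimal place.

-59.0 mV

Vm = 26.3 · ln[(Σ P·[cation]ₒ + Σ P·[anion]ᵢ) / (Σ P·[cation]ᵢ + Σ P·[anion]ₒ)]
Numerator = 1×5.63 + 0.071×102 + 0.51×14.2 = 20.11
Denominator = 1×131 + 0.071×29.7 + 0.51×111 = 189.7
Vm = 26.3 · ln(0.10602) = 26.3 × (-2.2441) = -59.02 mV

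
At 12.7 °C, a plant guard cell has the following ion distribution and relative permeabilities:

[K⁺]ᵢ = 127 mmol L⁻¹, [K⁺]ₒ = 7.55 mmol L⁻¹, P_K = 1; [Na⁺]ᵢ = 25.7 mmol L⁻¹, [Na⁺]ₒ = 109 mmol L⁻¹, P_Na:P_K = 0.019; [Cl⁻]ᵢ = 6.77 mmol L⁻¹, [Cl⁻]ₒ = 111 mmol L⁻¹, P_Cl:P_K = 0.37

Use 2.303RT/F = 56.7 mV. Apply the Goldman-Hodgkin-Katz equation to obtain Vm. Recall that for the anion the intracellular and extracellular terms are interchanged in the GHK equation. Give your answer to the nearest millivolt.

Vm = 56.7 · log₁₀[(Σ P·[cation]ₒ + Σ P·[anion]ᵢ) / (Σ P·[cation]ᵢ + Σ P·[anion]ₒ)]
Numerator = 1×7.55 + 0.019×109 + 0.37×6.77 = 12.13
Denominator = 1×127 + 0.019×25.7 + 0.37×111 = 168.6
Vm = 56.7 · log₁₀(0.071939) = 56.7 × (-1.1430) = -64.81 mV

-65 mV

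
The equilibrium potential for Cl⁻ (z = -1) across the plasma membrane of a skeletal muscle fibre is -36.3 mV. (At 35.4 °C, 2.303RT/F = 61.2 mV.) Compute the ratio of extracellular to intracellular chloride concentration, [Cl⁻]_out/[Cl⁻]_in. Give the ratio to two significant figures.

log₁₀([out]/[in]) = E·z/(61.2) = -36.3 × -1 / 61.2 = 0.5931
[out]/[in] = 10^(0.5931) = 3.919

3.9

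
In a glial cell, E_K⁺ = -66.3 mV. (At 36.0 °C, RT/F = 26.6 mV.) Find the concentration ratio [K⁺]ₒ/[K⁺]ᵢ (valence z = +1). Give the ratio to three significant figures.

ln([out]/[in]) = E·z/(26.6) = -66.3 × 1 / 26.6 = -2.4925
[out]/[in] = e^(-2.4925) = 0.0827

0.0827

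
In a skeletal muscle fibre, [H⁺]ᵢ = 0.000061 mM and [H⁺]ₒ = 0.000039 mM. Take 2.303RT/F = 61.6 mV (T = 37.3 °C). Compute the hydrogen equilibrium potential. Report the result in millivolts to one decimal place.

E = (61.6/z) · log₁₀([H⁺]_out/[H⁺]_in) with z = +1.
= (61.6/1) · log₁₀(0.000039/0.000061) = 61.60 · log₁₀(0.6393)
= 61.60 · (-0.1943) = -11.97 mV

-12.0 mV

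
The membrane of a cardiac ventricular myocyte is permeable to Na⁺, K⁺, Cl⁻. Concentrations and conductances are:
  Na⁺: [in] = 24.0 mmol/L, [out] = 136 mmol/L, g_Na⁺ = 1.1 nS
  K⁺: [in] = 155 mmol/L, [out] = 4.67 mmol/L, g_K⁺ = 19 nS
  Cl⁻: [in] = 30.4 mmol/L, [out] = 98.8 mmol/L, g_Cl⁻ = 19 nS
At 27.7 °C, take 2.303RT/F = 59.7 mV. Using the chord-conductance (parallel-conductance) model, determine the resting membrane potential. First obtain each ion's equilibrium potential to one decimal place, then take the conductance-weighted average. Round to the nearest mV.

-58 mV

E_Na⁺ = (59.7/1)·log₁₀(136/24.0) = 45.0 mV
E_K⁺ = (59.7/1)·log₁₀(4.67/155) = -90.8 mV
E_Cl⁻ = (59.7/-1)·log₁₀(98.8/30.4) = -30.6 mV
Vm = (Σ gᵢEᵢ)/(Σ gᵢ) = (1.1·45.0 + 19·-90.8 + 19·-30.6) / (1.1 + 19 + 19)
= -2257.10 / 39.1 = -57.73 mV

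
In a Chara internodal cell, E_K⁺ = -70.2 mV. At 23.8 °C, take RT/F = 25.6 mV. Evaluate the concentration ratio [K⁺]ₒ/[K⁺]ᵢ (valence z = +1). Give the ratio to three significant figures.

0.0644

ln([out]/[in]) = E·z/(25.6) = -70.2 × 1 / 25.6 = -2.7422
[out]/[in] = e^(-2.7422) = 0.06443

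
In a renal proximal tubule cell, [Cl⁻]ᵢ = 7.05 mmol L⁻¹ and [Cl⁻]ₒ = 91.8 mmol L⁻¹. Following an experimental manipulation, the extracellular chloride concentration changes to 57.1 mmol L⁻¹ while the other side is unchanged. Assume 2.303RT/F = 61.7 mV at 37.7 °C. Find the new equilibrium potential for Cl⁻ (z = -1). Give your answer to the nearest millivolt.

After the shift: [Cl⁻]_out = 57.1, [Cl⁻]_in = 7.05 mmol L⁻¹.
E_new = (61.7/-1)·log₁₀(57.1/7.05) = -61.70 · (0.9084) = -56.05 mV

-56 mV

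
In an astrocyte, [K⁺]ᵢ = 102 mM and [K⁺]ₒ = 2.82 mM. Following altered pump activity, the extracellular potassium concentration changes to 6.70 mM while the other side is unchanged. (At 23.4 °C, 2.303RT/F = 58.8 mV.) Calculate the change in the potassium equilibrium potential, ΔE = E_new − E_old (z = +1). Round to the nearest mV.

22 mV

E_old = (58.8/1)·log₁₀(2.82/102) = -91.63 mV
E_new = (58.8/1)·log₁₀(6.70/102) = -69.53 mV
ΔE = -69.53 − (-91.63) = 22.10 mV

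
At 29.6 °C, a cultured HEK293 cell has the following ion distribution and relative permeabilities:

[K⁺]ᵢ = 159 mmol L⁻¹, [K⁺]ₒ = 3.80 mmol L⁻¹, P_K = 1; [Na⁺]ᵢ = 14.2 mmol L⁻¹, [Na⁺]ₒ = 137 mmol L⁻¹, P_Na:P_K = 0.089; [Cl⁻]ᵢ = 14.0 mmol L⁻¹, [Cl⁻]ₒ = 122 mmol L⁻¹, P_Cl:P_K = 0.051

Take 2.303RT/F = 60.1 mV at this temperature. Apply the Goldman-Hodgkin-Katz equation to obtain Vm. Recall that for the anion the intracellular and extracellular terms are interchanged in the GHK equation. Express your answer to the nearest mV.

-60 mV

Vm = 60.1 · log₁₀[(Σ P·[cation]ₒ + Σ P·[anion]ᵢ) / (Σ P·[cation]ᵢ + Σ P·[anion]ₒ)]
Numerator = 1×3.80 + 0.089×137 + 0.051×14.0 = 16.71
Denominator = 1×159 + 0.089×14.2 + 0.051×122 = 166.5
Vm = 60.1 · log₁₀(0.10035) = 60.1 × (-0.9985) = -60.01 mV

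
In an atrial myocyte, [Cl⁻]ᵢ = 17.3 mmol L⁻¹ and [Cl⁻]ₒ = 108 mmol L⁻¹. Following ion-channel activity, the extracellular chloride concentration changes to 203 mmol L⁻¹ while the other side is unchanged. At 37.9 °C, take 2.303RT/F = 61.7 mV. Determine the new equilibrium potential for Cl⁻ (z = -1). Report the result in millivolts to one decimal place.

-66.0 mV

After the shift: [Cl⁻]_out = 203, [Cl⁻]_in = 17.3 mmol L⁻¹.
E_new = (61.7/-1)·log₁₀(203/17.3) = -61.70 · (1.0694) = -65.99 mV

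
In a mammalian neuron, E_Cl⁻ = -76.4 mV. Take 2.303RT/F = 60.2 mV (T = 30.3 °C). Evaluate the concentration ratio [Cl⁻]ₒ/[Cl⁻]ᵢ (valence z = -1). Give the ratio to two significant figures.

19

log₁₀([out]/[in]) = E·z/(60.2) = -76.4 × -1 / 60.2 = 1.2691
[out]/[in] = 10^(1.2691) = 18.58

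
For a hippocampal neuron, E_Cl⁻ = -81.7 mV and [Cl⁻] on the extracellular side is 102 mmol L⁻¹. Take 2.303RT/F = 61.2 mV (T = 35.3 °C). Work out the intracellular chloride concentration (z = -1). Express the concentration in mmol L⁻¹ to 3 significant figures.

4.72 mmol L⁻¹

Nernst: E = (61.2/-1) · log₁₀([out]/[in]), so log₁₀([out]/[in]) = -81.7 × -1 / 61.2 = 1.3350.
[out]/[in] = 10^(1.3350) = 21.63.
[in] = 102 / 21.63 = 4.717 mmol L⁻¹.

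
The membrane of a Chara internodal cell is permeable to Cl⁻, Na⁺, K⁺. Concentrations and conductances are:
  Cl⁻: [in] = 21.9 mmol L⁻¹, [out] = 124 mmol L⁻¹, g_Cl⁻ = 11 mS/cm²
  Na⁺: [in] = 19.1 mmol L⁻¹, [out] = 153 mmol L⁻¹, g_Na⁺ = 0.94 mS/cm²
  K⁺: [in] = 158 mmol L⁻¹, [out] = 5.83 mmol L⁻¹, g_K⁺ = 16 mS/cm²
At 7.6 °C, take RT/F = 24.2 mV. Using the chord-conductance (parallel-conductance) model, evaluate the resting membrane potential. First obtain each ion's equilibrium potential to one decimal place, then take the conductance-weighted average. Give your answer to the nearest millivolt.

E_Cl⁻ = (24.2/-1)·ln(124/21.9) = -42.0 mV
E_Na⁺ = (24.2/1)·ln(153/19.1) = 50.4 mV
E_K⁺ = (24.2/1)·ln(5.83/158) = -79.8 mV
Vm = (Σ gᵢEᵢ)/(Σ gᵢ) = (11·-42.0 + 0.94·50.4 + 16·-79.8) / (11 + 0.94 + 16)
= -1691.42 / 27.94 = -60.54 mV

-61 mV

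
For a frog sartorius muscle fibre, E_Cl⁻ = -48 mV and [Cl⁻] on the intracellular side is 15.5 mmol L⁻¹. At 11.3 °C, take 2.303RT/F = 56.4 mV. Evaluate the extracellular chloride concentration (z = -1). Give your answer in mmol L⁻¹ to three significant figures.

110 mmol L⁻¹

Nernst: E = (56.4/-1) · log₁₀([out]/[in]), so log₁₀([out]/[in]) = -48.0 × -1 / 56.4 = 0.8511.
[out]/[in] = 10^(0.8511) = 7.097.
[out] = 7.097 × 15.5 = 110 mmol L⁻¹.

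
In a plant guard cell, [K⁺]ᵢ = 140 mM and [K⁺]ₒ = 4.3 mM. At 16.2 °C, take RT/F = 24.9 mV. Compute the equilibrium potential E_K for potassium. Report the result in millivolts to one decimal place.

E = (24.9/z) · ln([K⁺]_out/[K⁺]_in) with z = +1.
= (24.9/1) · ln(4.3/140) = 24.90 · ln(0.03071)
= 24.90 · (-3.4830) = -86.73 mV

-86.7 mV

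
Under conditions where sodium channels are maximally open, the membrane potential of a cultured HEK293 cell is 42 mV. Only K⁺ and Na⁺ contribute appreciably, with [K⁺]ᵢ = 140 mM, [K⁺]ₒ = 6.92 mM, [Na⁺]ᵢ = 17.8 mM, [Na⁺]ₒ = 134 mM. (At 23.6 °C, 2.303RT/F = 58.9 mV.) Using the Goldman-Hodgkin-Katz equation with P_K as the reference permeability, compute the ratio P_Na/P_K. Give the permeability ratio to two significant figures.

Let α = P_Na/P_K. GHK: Vm = 58.9·log₁₀[(Kₒ + α·Naₒ)/(Kᵢ + α·Naᵢ)].
10^(Vm/58.9) = 10^(42.0/58.9) = 5.165
So 5.165·(Kᵢ + α·Naᵢ) = Kₒ + α·Naₒ → α = (5.165·140.0 − 6.92) / (134.0 − 5.165·17.8)
α = (723.1 − 6.92) / (134.0 − 91.94) = 716.2/42.06 = 17.03

17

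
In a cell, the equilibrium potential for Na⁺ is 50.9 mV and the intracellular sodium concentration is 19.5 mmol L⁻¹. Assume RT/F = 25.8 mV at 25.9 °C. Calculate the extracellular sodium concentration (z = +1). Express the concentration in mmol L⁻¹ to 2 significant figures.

Nernst: E = (25.8/1) · ln([out]/[in]), so ln([out]/[in]) = 50.9 × 1 / 25.8 = 1.9729.
[out]/[in] = e^(1.9729) = 7.191.
[out] = 7.191 × 19.5 = 140.2 mmol L⁻¹.

140 mmol L⁻¹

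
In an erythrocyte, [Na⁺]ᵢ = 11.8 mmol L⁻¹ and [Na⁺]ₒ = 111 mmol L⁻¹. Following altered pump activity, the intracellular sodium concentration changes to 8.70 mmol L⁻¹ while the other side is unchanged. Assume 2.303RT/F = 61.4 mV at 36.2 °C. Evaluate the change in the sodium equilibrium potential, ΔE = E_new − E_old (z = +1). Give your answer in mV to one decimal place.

E_old = (61.4/1)·log₁₀(111/11.8) = 59.77 mV
E_new = (61.4/1)·log₁₀(111/8.70) = 67.90 mV
ΔE = 67.90 − (59.77) = 8.13 mV

8.1 mV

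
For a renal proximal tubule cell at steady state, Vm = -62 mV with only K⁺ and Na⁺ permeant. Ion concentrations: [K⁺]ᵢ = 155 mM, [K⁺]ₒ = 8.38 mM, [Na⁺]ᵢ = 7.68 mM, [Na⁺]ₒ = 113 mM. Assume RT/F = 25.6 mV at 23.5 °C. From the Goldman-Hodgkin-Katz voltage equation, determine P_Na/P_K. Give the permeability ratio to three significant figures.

0.0479

Let α = P_Na/P_K. GHK: Vm = 25.6·ln[(Kₒ + α·Naₒ)/(Kᵢ + α·Naᵢ)].
e^(Vm/25.6) = e^(-62.0/25.6) = 0.088755
So 0.088755·(Kᵢ + α·Naᵢ) = Kₒ + α·Naₒ → α = (0.088755·155.0 − 8.38) / (113.0 − 0.088755·7.68)
α = (13.76 − 8.38) / (113.0 − 0.6816) = 5.377/112.3 = 0.04787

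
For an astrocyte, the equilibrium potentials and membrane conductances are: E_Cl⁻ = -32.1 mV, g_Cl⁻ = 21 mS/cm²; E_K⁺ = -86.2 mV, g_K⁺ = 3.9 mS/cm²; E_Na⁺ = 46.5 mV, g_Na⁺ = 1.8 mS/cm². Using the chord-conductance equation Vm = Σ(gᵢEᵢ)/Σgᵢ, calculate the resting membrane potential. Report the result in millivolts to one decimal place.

Σ gᵢEᵢ = 21·(-32.1) + 3.9·(-86.2) + 1.8·(46.5) = -926.58
Σ gᵢ = 21 + 3.9 + 1.8 = 26.7
Vm = -926.58 / 26.7 = -34.70 mV

-34.7 mV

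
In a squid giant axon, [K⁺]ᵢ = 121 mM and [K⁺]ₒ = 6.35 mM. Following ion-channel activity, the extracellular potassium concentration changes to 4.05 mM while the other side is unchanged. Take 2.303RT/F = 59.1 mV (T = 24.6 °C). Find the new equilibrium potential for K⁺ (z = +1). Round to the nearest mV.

After the shift: [K⁺]_out = 4.05, [K⁺]_in = 121 mM.
E_new = (59.1/1)·log₁₀(4.05/121) = 59.10 · (-1.4753) = -87.19 mV

-87 mV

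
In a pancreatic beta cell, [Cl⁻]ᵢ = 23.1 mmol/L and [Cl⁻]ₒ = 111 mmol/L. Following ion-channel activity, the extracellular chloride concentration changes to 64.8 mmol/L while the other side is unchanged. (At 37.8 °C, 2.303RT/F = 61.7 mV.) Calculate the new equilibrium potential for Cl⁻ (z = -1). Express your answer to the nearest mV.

After the shift: [Cl⁻]_out = 64.8, [Cl⁻]_in = 23.1 mmol/L.
E_new = (61.7/-1)·log₁₀(64.8/23.1) = -61.70 · (0.4480) = -27.64 mV

-28 mV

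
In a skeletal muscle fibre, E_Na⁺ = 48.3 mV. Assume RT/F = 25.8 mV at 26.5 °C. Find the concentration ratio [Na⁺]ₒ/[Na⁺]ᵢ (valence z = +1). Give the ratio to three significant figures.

ln([out]/[in]) = E·z/(25.8) = 48.3 × 1 / 25.8 = 1.8721
[out]/[in] = e^(1.8721) = 6.502

6.50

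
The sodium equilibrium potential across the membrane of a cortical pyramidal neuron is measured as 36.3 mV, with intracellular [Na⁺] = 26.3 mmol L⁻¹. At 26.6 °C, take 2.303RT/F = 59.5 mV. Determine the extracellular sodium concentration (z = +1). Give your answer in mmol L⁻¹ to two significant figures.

Nernst: E = (59.5/1) · log₁₀([out]/[in]), so log₁₀([out]/[in]) = 36.3 × 1 / 59.5 = 0.6101.
[out]/[in] = 10^(0.6101) = 4.075.
[out] = 4.075 × 26.3 = 107.2 mmol L⁻¹.

110 mmol L⁻¹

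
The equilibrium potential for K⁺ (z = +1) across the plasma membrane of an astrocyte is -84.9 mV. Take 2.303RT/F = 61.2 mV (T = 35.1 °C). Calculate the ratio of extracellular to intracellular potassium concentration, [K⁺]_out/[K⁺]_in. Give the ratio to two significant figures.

log₁₀([out]/[in]) = E·z/(61.2) = -84.9 × 1 / 61.2 = -1.3873
[out]/[in] = 10^(-1.3873) = 0.041

0.041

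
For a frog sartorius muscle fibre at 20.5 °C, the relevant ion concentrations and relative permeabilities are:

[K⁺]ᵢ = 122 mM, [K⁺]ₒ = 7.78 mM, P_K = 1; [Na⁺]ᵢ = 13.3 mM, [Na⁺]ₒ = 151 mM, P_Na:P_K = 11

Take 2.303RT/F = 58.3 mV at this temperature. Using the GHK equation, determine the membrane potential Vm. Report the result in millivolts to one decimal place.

46.3 mV

Vm = 58.3 · log₁₀[(Σ P·[cation]ₒ + Σ P·[anion]ᵢ) / (Σ P·[cation]ᵢ + Σ P·[anion]ₒ)]
Numerator = 1×7.78 + 11×151 = 1669
Denominator = 1×122 + 11×13.3 = 268.3
Vm = 58.3 · log₁₀(6.2198) = 58.3 × (0.7938) = 46.28 mV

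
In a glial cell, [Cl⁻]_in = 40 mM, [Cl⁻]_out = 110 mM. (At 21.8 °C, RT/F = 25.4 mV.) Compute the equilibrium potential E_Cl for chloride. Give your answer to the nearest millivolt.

E = (25.4/z) · ln([Cl⁻]_out/[Cl⁻]_in) with z = -1.
For an anion, dividing by z = -1 reverses the sign.
= (25.4/-1) · ln(110/40) = -25.40 · ln(2.75)
= -25.40 · (1.0116) = -25.69 mV

-26 mV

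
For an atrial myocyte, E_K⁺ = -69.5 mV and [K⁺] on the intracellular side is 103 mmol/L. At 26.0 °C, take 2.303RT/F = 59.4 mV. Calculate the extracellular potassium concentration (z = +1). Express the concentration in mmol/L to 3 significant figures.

6.96 mmol/L

Nernst: E = (59.4/1) · log₁₀([out]/[in]), so log₁₀([out]/[in]) = -69.5 × 1 / 59.4 = -1.1700.
[out]/[in] = 10^(-1.1700) = 0.0676.
[out] = 0.0676 × 103 = 6.963 mmol/L.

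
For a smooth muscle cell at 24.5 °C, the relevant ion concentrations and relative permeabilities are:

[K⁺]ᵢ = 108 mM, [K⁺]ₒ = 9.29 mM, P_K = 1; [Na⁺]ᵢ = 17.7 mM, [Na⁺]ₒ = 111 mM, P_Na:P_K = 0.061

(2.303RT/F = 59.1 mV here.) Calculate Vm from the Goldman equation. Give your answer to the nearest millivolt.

-49 mV

Vm = 59.1 · log₁₀[(Σ P·[cation]ₒ + Σ P·[anion]ᵢ) / (Σ P·[cation]ᵢ + Σ P·[anion]ₒ)]
Numerator = 1×9.29 + 0.061×111 = 16.06
Denominator = 1×108 + 0.061×17.7 = 109.1
Vm = 59.1 · log₁₀(0.14724) = 59.1 × (-0.8320) = -49.17 mV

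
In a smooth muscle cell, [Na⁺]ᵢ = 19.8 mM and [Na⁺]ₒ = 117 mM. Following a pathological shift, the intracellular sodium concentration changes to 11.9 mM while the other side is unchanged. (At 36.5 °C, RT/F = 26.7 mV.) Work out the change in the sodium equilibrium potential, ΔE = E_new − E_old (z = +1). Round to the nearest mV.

E_old = (26.7/1)·ln(117/19.8) = 47.43 mV
E_new = (26.7/1)·ln(117/11.9) = 61.03 mV
ΔE = 61.03 − (47.43) = 13.59 mV

14 mV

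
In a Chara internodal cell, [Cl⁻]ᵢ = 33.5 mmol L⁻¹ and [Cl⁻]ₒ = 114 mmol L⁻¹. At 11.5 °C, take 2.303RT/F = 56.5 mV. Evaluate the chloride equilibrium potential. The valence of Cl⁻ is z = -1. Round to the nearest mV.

E = (56.5/z) · log₁₀([Cl⁻]_out/[Cl⁻]_in) with z = -1.
For an anion, dividing by z = -1 reverses the sign.
= (56.5/-1) · log₁₀(114/33.5) = -56.50 · log₁₀(3.403)
= -56.50 · (0.5319) = -30.05 mV

-30 mV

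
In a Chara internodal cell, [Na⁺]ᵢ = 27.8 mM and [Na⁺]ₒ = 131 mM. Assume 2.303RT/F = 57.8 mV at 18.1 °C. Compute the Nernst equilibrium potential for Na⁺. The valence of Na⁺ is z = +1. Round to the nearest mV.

E = (57.8/z) · log₁₀([Na⁺]_out/[Na⁺]_in) with z = +1.
= (57.8/1) · log₁₀(131/27.8) = 57.80 · log₁₀(4.712)
= 57.80 · (0.6732) = 38.91 mV

39 mV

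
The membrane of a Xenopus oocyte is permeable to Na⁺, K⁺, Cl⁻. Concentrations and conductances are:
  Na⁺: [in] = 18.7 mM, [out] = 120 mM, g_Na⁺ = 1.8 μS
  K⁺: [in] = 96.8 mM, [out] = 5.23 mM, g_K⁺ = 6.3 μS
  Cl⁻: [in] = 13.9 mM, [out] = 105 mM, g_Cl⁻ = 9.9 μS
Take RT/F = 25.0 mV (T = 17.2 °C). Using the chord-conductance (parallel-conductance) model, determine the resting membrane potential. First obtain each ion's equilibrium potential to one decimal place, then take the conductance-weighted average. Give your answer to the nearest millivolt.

-49 mV

E_Na⁺ = (25.0/1)·ln(120/18.7) = 46.5 mV
E_K⁺ = (25.0/1)·ln(5.23/96.8) = -73.0 mV
E_Cl⁻ = (25.0/-1)·ln(105/13.9) = -50.6 mV
Vm = (Σ gᵢEᵢ)/(Σ gᵢ) = (1.8·46.5 + 6.3·-73.0 + 9.9·-50.6) / (1.8 + 6.3 + 9.9)
= -877.14 / 18 = -48.73 mV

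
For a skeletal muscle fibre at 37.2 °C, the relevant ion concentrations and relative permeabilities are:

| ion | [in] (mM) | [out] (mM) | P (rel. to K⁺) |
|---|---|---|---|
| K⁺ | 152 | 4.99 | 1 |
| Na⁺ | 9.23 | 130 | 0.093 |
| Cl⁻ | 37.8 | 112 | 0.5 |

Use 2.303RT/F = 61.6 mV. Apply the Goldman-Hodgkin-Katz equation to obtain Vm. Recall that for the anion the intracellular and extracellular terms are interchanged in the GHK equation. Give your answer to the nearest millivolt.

Vm = 61.6 · log₁₀[(Σ P·[cation]ₒ + Σ P·[anion]ᵢ) / (Σ P·[cation]ᵢ + Σ P·[anion]ₒ)]
Numerator = 1×4.99 + 0.093×130 + 0.5×37.8 = 35.98
Denominator = 1×152 + 0.093×9.23 + 0.5×112 = 208.9
Vm = 61.6 · log₁₀(0.17227) = 61.6 × (-0.7638) = -47.05 mV

-47 mV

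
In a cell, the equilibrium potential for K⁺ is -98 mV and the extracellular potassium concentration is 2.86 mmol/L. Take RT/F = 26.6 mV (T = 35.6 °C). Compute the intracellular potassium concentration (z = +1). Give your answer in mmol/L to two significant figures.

Nernst: E = (26.6/1) · ln([out]/[in]), so ln([out]/[in]) = -98.0 × 1 / 26.6 = -3.6842.
[out]/[in] = e^(-3.6842) = 0.02512.
[in] = 2.86 / 0.02512 = 113.9 mmol/L.

110 mmol/L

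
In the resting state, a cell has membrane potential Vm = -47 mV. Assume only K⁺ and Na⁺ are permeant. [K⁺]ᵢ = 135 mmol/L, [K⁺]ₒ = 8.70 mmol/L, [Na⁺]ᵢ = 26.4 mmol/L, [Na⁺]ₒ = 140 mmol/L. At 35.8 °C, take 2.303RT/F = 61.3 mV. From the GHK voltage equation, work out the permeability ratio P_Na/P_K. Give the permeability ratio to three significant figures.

0.106

Let α = P_Na/P_K. GHK: Vm = 61.3·log₁₀[(Kₒ + α·Naₒ)/(Kᵢ + α·Naᵢ)].
10^(Vm/61.3) = 10^(-47.0/61.3) = 0.17111
So 0.17111·(Kᵢ + α·Naᵢ) = Kₒ + α·Naₒ → α = (0.17111·135.0 − 8.7) / (140.0 − 0.17111·26.4)
α = (23.1 − 8.7) / (140.0 − 4.517) = 14.4/135.5 = 0.1063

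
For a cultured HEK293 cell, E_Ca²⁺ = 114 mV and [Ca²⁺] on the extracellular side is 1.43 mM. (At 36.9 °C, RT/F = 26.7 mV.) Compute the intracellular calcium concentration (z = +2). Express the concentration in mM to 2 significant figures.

0.00028 mM

Nernst: E = (26.7/2) · ln([out]/[in]), so ln([out]/[in]) = 114.0 × 2 / 26.7 = 8.5393.
[out]/[in] = e^(8.5393) = 5112.
[in] = 1.43 / 5112 = 0.0002797 mM.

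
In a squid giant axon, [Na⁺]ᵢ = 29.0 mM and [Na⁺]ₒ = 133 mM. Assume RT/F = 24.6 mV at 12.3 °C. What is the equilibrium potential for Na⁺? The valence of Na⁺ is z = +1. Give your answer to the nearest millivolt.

E = (24.6/z) · ln([Na⁺]_out/[Na⁺]_in) with z = +1.
= (24.6/1) · ln(133/29.0) = 24.60 · ln(4.586)
= 24.60 · (1.5231) = 37.47 mV

37 mV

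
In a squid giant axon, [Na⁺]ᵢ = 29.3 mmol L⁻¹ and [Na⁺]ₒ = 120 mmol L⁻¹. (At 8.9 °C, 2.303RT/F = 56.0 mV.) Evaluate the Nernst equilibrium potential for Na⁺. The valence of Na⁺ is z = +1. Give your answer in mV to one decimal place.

E = (56.0/z) · log₁₀([Na⁺]_out/[Na⁺]_in) with z = +1.
= (56.0/1) · log₁₀(120/29.3) = 56.00 · log₁₀(4.096)
= 56.00 · (0.6123) = 34.29 mV

34.3 mV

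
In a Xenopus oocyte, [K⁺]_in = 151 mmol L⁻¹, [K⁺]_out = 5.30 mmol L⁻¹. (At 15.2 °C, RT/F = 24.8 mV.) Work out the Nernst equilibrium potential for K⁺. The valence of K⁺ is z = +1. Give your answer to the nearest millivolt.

-83 mV

E = (24.8/z) · ln([K⁺]_out/[K⁺]_in) with z = +1.
= (24.8/1) · ln(5.30/151) = 24.80 · ln(0.0351)
= 24.80 · (-3.3496) = -83.07 mV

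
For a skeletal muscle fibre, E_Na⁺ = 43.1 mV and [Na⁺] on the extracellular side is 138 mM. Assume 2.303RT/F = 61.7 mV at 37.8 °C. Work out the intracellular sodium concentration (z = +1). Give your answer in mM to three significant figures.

Nernst: E = (61.7/1) · log₁₀([out]/[in]), so log₁₀([out]/[in]) = 43.1 × 1 / 61.7 = 0.6985.
[out]/[in] = 10^(0.6985) = 4.995.
[in] = 138 / 4.995 = 27.63 mM.

27.6 mM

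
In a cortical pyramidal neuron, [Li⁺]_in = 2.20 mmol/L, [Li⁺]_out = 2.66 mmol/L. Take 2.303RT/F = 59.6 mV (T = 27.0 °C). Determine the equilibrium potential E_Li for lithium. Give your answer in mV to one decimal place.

4.9 mV

E = (59.6/z) · log₁₀([Li⁺]_out/[Li⁺]_in) with z = +1.
= (59.6/1) · log₁₀(2.66/2.20) = 59.60 · log₁₀(1.209)
= 59.60 · (0.0825) = 4.91 mV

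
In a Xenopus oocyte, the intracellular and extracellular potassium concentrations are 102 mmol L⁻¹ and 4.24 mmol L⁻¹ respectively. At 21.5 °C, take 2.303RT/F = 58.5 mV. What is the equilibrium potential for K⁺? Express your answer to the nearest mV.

E = (58.5/z) · log₁₀([K⁺]_out/[K⁺]_in) with z = +1.
= (58.5/1) · log₁₀(4.24/102) = 58.50 · log₁₀(0.04157)
= 58.50 · (-1.3812) = -80.80 mV

-81 mV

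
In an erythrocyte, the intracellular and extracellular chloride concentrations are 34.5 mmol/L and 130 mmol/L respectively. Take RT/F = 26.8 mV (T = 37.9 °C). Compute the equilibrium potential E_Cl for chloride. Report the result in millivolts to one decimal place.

E = (26.8/z) · ln([Cl⁻]_out/[Cl⁻]_in) with z = -1.
For an anion, dividing by z = -1 reverses the sign.
= (26.8/-1) · ln(130/34.5) = -26.80 · ln(3.768)
= -26.80 · (1.3266) = -35.55 mV

-35.6 mV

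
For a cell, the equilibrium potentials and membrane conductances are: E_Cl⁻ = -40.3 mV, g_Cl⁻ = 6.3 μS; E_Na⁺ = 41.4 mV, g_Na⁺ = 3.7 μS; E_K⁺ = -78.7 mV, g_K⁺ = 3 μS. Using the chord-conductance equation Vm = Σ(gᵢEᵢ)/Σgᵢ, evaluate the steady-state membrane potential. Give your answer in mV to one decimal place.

Σ gᵢEᵢ = 6.3·(-40.3) + 3.7·(41.4) + 3·(-78.7) = -336.81
Σ gᵢ = 6.3 + 3.7 + 3 = 13
Vm = -336.81 / 13 = -25.91 mV

-25.9 mV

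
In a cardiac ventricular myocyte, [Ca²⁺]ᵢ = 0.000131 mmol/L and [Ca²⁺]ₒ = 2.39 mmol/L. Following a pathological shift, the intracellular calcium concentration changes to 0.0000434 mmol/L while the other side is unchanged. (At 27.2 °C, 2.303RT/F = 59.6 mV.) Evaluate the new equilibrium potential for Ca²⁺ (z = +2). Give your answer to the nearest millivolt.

141 mV

After the shift: [Ca²⁺]_out = 2.39, [Ca²⁺]_in = 0.0000434 mmol/L.
E_new = (59.6/2)·log₁₀(2.39/0.0000434) = 29.80 · (4.7409) = 141.28 mV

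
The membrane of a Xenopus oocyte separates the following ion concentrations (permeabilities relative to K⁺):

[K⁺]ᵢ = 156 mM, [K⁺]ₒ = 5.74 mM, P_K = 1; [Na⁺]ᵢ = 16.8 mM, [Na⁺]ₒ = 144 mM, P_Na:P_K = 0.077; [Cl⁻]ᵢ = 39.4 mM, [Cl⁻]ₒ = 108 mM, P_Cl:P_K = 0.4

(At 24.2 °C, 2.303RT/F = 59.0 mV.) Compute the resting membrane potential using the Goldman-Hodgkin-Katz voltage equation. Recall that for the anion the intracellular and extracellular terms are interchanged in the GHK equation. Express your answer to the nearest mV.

Vm = 59.0 · log₁₀[(Σ P·[cation]ₒ + Σ P·[anion]ᵢ) / (Σ P·[cation]ᵢ + Σ P·[anion]ₒ)]
Numerator = 1×5.74 + 0.077×144 + 0.4×39.4 = 32.59
Denominator = 1×156 + 0.077×16.8 + 0.4×108 = 200.5
Vm = 59.0 · log₁₀(0.16254) = 59.0 × (-0.7890) = -46.55 mV

-47 mV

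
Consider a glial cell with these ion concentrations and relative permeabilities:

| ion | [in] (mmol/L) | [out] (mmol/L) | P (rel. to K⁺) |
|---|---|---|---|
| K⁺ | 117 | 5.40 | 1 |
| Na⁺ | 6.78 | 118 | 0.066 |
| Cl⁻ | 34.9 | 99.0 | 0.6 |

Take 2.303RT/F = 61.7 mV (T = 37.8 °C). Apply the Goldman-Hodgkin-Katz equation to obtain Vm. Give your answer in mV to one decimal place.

-44.1 mV

Vm = 61.7 · log₁₀[(Σ P·[cation]ₒ + Σ P·[anion]ᵢ) / (Σ P·[cation]ᵢ + Σ P·[anion]ₒ)]
Numerator = 1×5.40 + 0.066×118 + 0.6×34.9 = 34.13
Denominator = 1×117 + 0.066×6.78 + 0.6×99.0 = 176.8
Vm = 61.7 · log₁₀(0.19298) = 61.7 × (-0.7145) = -44.08 mV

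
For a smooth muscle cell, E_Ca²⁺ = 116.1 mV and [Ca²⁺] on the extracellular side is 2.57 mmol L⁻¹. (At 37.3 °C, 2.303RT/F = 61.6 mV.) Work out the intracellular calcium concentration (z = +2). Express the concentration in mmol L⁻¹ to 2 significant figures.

0.00044 mmol L⁻¹

Nernst: E = (61.6/2) · log₁₀([out]/[in]), so log₁₀([out]/[in]) = 116.1 × 2 / 61.6 = 3.7695.
[out]/[in] = 10^(3.7695) = 5881.
[in] = 2.57 / 5881 = 0.000437 mmol L⁻¹.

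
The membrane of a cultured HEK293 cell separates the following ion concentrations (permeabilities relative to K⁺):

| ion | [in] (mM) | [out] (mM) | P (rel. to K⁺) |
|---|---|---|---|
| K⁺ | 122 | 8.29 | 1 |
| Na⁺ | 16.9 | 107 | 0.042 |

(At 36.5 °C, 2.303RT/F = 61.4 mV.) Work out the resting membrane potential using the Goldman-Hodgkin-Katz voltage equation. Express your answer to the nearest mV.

-60 mV

Vm = 61.4 · log₁₀[(Σ P·[cation]ₒ + Σ P·[anion]ᵢ) / (Σ P·[cation]ᵢ + Σ P·[anion]ₒ)]
Numerator = 1×8.29 + 0.042×107 = 12.78
Denominator = 1×122 + 0.042×16.9 = 122.7
Vm = 61.4 · log₁₀(0.10418) = 61.4 × (-0.9822) = -60.31 mV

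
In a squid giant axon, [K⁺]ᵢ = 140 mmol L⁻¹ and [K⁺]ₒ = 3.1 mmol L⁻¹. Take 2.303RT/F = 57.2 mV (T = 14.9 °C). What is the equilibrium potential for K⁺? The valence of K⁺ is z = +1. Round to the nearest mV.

E = (57.2/z) · log₁₀([K⁺]_out/[K⁺]_in) with z = +1.
= (57.2/1) · log₁₀(3.1/140) = 57.20 · log₁₀(0.02214)
= 57.20 · (-1.6548) = -94.65 mV

-95 mV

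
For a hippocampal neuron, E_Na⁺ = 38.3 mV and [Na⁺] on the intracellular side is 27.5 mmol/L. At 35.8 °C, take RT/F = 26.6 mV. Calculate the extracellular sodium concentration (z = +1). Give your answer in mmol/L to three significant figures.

Nernst: E = (26.6/1) · ln([out]/[in]), so ln([out]/[in]) = 38.3 × 1 / 26.6 = 1.4398.
[out]/[in] = e^(1.4398) = 4.22.
[out] = 4.22 × 27.5 = 116.1 mmol/L.

116 mmol/L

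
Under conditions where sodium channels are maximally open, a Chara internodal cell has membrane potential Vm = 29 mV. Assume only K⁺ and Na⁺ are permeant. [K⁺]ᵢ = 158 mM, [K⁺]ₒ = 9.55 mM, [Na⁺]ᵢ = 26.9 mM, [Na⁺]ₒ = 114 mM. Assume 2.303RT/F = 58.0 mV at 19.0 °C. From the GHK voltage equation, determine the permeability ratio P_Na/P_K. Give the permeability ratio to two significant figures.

17

Let α = P_Na/P_K. GHK: Vm = 58.0·log₁₀[(Kₒ + α·Naₒ)/(Kᵢ + α·Naᵢ)].
10^(Vm/58.0) = 10^(29.0/58.0) = 3.1623
So 3.1623·(Kᵢ + α·Naᵢ) = Kₒ + α·Naₒ → α = (3.1623·158.0 − 9.55) / (114.0 − 3.1623·26.9)
α = (499.6 − 9.55) / (114.0 − 85.07) = 490.1/28.93 = 16.94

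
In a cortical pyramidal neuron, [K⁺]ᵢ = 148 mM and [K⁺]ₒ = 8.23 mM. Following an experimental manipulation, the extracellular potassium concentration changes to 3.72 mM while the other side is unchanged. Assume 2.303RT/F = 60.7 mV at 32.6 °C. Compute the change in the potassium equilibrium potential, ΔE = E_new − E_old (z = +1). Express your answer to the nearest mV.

E_old = (60.7/1)·log₁₀(8.23/148) = -76.17 mV
E_new = (60.7/1)·log₁₀(3.72/148) = -97.10 mV
ΔE = -97.10 − (-76.17) = -20.93 mV

-21 mV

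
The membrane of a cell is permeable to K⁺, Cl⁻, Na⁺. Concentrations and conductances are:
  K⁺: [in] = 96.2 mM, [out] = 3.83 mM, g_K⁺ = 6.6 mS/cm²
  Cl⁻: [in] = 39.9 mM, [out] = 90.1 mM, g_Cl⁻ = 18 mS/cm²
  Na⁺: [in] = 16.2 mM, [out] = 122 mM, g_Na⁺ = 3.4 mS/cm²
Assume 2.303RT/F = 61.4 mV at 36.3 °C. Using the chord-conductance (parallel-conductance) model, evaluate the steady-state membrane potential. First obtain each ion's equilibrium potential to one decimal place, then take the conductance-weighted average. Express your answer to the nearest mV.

-28 mV

E_K⁺ = (61.4/1)·log₁₀(3.83/96.2) = -86.0 mV
E_Cl⁻ = (61.4/-1)·log₁₀(90.1/39.9) = -21.7 mV
E_Na⁺ = (61.4/1)·log₁₀(122/16.2) = 53.8 mV
Vm = (Σ gᵢEᵢ)/(Σ gᵢ) = (6.6·-86.0 + 18·-21.7 + 3.4·53.8) / (6.6 + 18 + 3.4)
= -775.28 / 28 = -27.69 mV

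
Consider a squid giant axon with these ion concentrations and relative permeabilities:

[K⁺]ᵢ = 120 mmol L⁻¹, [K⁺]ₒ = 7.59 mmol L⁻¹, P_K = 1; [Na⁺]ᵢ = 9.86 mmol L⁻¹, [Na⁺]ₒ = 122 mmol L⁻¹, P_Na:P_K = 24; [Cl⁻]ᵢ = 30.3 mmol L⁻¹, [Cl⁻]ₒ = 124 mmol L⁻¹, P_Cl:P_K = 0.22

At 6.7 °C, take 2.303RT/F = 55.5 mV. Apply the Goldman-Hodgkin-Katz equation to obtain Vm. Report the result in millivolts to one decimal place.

Vm = 55.5 · log₁₀[(Σ P·[cation]ₒ + Σ P·[anion]ᵢ) / (Σ P·[cation]ᵢ + Σ P·[anion]ₒ)]
Numerator = 1×7.59 + 24×122 + 0.22×30.3 = 2942
Denominator = 1×120 + 24×9.86 + 0.22×124 = 383.9
Vm = 55.5 · log₁₀(7.6637) = 55.5 × (0.8844) = 49.09 mV

49.1 mV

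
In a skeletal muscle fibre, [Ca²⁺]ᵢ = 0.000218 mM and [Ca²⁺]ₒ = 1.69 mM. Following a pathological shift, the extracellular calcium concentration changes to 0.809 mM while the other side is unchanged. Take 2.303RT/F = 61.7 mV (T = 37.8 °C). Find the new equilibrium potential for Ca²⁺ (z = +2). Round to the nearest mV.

After the shift: [Ca²⁺]_out = 0.809, [Ca²⁺]_in = 0.000218 mM.
E_new = (61.7/2)·log₁₀(0.809/0.000218) = 30.85 · (3.5695) = 110.12 mV

110 mV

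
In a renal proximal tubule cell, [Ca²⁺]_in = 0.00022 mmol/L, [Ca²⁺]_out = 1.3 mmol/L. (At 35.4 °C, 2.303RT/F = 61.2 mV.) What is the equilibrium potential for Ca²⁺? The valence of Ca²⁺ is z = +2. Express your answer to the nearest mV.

115 mV

E = (61.2/z) · log₁₀([Ca²⁺]_out/[Ca²⁺]_in) with z = +2.
= (61.2/2) · log₁₀(1.3/0.00022) = 30.60 · log₁₀(5909)
= 30.60 · (3.7715) = 115.41 mV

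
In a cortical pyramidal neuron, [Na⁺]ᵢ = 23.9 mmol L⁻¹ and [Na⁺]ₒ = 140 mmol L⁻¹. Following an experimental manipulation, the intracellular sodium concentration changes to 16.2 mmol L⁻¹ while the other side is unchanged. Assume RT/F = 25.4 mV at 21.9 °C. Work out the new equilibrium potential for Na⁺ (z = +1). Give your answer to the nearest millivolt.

55 mV

After the shift: [Na⁺]_out = 140, [Na⁺]_in = 16.2 mmol L⁻¹.
E_new = (25.4/1)·ln(140/16.2) = 25.40 · (2.1566) = 54.78 mV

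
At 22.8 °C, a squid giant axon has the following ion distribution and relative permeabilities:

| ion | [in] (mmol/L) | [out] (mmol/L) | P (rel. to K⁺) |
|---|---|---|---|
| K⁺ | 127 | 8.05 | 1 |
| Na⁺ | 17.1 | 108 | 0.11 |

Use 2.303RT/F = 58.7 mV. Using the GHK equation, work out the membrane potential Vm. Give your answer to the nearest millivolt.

-48 mV

Vm = 58.7 · log₁₀[(Σ P·[cation]ₒ + Σ P·[anion]ᵢ) / (Σ P·[cation]ᵢ + Σ P·[anion]ₒ)]
Numerator = 1×8.05 + 0.11×108 = 19.93
Denominator = 1×127 + 0.11×17.1 = 128.9
Vm = 58.7 · log₁₀(0.15464) = 58.7 × (-0.8107) = -47.59 mV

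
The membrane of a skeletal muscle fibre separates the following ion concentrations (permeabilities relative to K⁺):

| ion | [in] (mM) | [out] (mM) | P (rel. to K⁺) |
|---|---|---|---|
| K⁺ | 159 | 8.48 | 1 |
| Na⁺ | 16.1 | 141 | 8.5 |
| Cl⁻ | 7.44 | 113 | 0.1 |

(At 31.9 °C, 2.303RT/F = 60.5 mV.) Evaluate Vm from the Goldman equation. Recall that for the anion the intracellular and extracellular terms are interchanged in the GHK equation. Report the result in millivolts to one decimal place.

36.0 mV

Vm = 60.5 · log₁₀[(Σ P·[cation]ₒ + Σ P·[anion]ᵢ) / (Σ P·[cation]ᵢ + Σ P·[anion]ₒ)]
Numerator = 1×8.48 + 8.5×141 + 0.1×7.44 = 1208
Denominator = 1×159 + 8.5×16.1 + 0.1×113 = 307.2
Vm = 60.5 · log₁₀(3.932) = 60.5 × (0.5946) = 35.97 mV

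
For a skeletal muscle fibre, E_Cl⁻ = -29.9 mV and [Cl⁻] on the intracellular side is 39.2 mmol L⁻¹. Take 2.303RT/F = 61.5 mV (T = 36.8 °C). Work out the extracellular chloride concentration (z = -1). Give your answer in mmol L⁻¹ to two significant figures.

120 mmol L⁻¹

Nernst: E = (61.5/-1) · log₁₀([out]/[in]), so log₁₀([out]/[in]) = -29.9 × -1 / 61.5 = 0.4862.
[out]/[in] = 10^(0.4862) = 3.063.
[out] = 3.063 × 39.2 = 120.1 mmol L⁻¹.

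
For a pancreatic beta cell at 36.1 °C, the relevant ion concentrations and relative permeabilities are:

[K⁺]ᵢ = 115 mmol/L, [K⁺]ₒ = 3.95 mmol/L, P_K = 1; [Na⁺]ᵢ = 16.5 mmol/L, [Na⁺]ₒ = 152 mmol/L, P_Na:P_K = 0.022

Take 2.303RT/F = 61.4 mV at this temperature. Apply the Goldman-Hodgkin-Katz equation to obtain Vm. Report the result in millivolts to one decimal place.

-73.6 mV

Vm = 61.4 · log₁₀[(Σ P·[cation]ₒ + Σ P·[anion]ᵢ) / (Σ P·[cation]ᵢ + Σ P·[anion]ₒ)]
Numerator = 1×3.95 + 0.022×152 = 7.294
Denominator = 1×115 + 0.022×16.5 = 115.4
Vm = 61.4 · log₁₀(0.063227) = 61.4 × (-1.1991) = -73.62 mV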